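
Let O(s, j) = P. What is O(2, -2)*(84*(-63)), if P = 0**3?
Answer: 0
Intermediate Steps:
P = 0
O(s, j) = 0
O(2, -2)*(84*(-63)) = 0*(84*(-63)) = 0*(-5292) = 0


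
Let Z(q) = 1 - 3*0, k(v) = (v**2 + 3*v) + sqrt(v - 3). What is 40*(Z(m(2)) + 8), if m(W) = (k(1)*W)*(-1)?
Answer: 360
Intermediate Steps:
k(v) = v**2 + sqrt(-3 + v) + 3*v (k(v) = (v**2 + 3*v) + sqrt(-3 + v) = v**2 + sqrt(-3 + v) + 3*v)
m(W) = -W*(4 + I*sqrt(2)) (m(W) = ((1**2 + sqrt(-3 + 1) + 3*1)*W)*(-1) = ((1 + sqrt(-2) + 3)*W)*(-1) = ((1 + I*sqrt(2) + 3)*W)*(-1) = ((4 + I*sqrt(2))*W)*(-1) = (W*(4 + I*sqrt(2)))*(-1) = -W*(4 + I*sqrt(2)))
Z(q) = 1 (Z(q) = 1 + 0 = 1)
40*(Z(m(2)) + 8) = 40*(1 + 8) = 40*9 = 360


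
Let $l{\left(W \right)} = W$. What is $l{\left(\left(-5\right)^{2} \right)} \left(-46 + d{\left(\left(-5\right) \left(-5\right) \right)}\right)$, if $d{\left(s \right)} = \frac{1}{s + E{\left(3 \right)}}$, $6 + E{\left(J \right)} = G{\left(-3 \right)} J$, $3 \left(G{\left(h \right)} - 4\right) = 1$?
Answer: $- \frac{36775}{32} \approx -1149.2$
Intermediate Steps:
$G{\left(h \right)} = \frac{13}{3}$ ($G{\left(h \right)} = 4 + \frac{1}{3} \cdot 1 = 4 + \frac{1}{3} = \frac{13}{3}$)
$E{\left(J \right)} = -6 + \frac{13 J}{3}$
$d{\left(s \right)} = \frac{1}{7 + s}$ ($d{\left(s \right)} = \frac{1}{s + \left(-6 + \frac{13}{3} \cdot 3\right)} = \frac{1}{s + \left(-6 + 13\right)} = \frac{1}{s + 7} = \frac{1}{7 + s}$)
$l{\left(\left(-5\right)^{2} \right)} \left(-46 + d{\left(\left(-5\right) \left(-5\right) \right)}\right) = \left(-5\right)^{2} \left(-46 + \frac{1}{7 - -25}\right) = 25 \left(-46 + \frac{1}{7 + 25}\right) = 25 \left(-46 + \frac{1}{32}\right) = 25 \left(- \frac{1471}{32}\right) = - \frac{36775}{32}$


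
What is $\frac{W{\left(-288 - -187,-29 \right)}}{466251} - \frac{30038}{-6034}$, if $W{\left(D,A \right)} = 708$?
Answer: $\frac{2334919935}{468893089} \approx 4.9796$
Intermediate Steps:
$\frac{W{\left(-288 - -187,-29 \right)}}{466251} - \frac{30038}{-6034} = \frac{708}{466251} - \frac{30038}{-6034} = 708 \cdot \frac{1}{466251} - - \frac{15019}{3017} = \frac{236}{155417} + \frac{15019}{3017} = \frac{2334919935}{468893089}$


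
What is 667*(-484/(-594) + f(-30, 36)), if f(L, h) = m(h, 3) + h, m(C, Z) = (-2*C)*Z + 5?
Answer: -3136901/27 ≈ -1.1618e+5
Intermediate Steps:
m(C, Z) = 5 - 2*C*Z (m(C, Z) = -2*C*Z + 5 = 5 - 2*C*Z)
f(L, h) = 5 - 5*h (f(L, h) = (5 - 2*h*3) + h = (5 - 6*h) + h = 5 - 5*h)
667*(-484/(-594) + f(-30, 36)) = 667*(-484/(-594) + (5 - 5*36)) = 667*(-484*(-1/594) + (5 - 180)) = 667*(22/27 - 175) = 667*(-4703/27) = -3136901/27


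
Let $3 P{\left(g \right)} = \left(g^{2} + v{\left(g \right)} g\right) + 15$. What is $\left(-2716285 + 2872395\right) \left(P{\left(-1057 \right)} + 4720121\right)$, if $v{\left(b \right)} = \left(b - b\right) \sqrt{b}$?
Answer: $\frac{2384990350970}{3} \approx 7.95 \cdot 10^{11}$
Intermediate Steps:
$v{\left(b \right)} = 0$ ($v{\left(b \right)} = 0 \sqrt{b} = 0$)
$P{\left(g \right)} = 5 + \frac{g^{2}}{3}$ ($P{\left(g \right)} = \frac{\left(g^{2} + 0 g\right) + 15}{3} = \frac{\left(g^{2} + 0\right) + 15}{3} = \frac{g^{2} + 15}{3} = \frac{15 + g^{2}}{3} = 5 + \frac{g^{2}}{3}$)
$\left(-2716285 + 2872395\right) \left(P{\left(-1057 \right)} + 4720121\right) = \left(-2716285 + 2872395\right) \left(\left(5 + \frac{\left(-1057\right)^{2}}{3}\right) + 4720121\right) = 156110 \left(\left(5 + \frac{1}{3} \cdot 1117249\right) + 4720121\right) = 156110 \left(\left(5 + \frac{1117249}{3}\right) + 4720121\right) = 156110 \left(\frac{1117264}{3} + 4720121\right) = 156110 \cdot \frac{15277627}{3} = \frac{2384990350970}{3}$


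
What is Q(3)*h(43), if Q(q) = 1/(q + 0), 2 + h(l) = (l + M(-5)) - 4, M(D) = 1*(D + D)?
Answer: 9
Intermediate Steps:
M(D) = 2*D (M(D) = 1*(2*D) = 2*D)
h(l) = -16 + l (h(l) = -2 + ((l + 2*(-5)) - 4) = -2 + ((l - 10) - 4) = -2 + ((-10 + l) - 4) = -2 + (-14 + l) = -16 + l)
Q(q) = 1/q
Q(3)*h(43) = (-16 + 43)/3 = (⅓)*27 = 9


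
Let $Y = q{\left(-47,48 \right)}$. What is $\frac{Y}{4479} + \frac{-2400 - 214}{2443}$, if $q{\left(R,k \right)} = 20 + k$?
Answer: $- \frac{11541982}{10942197} \approx -1.0548$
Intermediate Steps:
$Y = 68$ ($Y = 20 + 48 = 68$)
$\frac{Y}{4479} + \frac{-2400 - 214}{2443} = \frac{68}{4479} + \frac{-2400 - 214}{2443} = 68 \cdot \frac{1}{4479} + \left(-2400 - 214\right) \frac{1}{2443} = \frac{68}{4479} - \frac{2614}{2443} = - \frac{11541982}{10942197}$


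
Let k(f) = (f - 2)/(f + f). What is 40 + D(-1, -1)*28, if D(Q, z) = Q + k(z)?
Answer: 54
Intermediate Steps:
k(f) = (-2 + f)/(2*f) (k(f) = (-2 + f)/((2*f)) = (-2 + f)*(1/(2*f)) = (-2 + f)/(2*f))
D(Q, z) = Q + (-2 + z)/(2*z)
40 + D(-1, -1)*28 = 40 + (½ - 1 - 1/(-1))*28 = 40 + (½ - 1 - 1*(-1))*28 = 40 + (½ - 1 + 1)*28 = 40 + (½)*28 = 40 + 14 = 54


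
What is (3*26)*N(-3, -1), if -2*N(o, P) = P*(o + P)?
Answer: -156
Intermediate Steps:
N(o, P) = -P*(P + o)/2 (N(o, P) = -P*(o + P)/2 = -P*(P + o)/2)
(3*26)*N(-3, -1) = (3*26)*(-½*(-1)*(-1 - 3)) = 78*(-½*(-1)*(-4)) = 78*(-2) = -156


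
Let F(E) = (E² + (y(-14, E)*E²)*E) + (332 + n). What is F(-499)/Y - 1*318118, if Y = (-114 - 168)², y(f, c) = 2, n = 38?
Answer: -8515423153/26508 ≈ -3.2124e+5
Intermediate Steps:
F(E) = 370 + E² + 2*E³ (F(E) = (E² + (2*E²)*E) + (332 + 38) = (E² + 2*E³) + 370 = 370 + E² + 2*E³)
Y = 79524 (Y = (-282)² = 79524)
F(-499)/Y - 1*318118 = (370 + (-499)² + 2*(-499)³)/79524 - 1*318118 = (370 + 249001 + 2*(-124251499))*(1/79524) - 318118 = (370 + 249001 - 248502998)*(1/79524) - 318118 = -248253627*1/79524 - 318118 = -82751209/26508 - 318118 = -8515423153/26508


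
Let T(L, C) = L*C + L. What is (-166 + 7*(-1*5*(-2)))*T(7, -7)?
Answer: 4032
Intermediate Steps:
T(L, C) = L + C*L (T(L, C) = C*L + L = L + C*L)
(-166 + 7*(-1*5*(-2)))*T(7, -7) = (-166 + 7*(-1*5*(-2)))*(7*(1 - 7)) = (-166 + 7*(-5*(-2)))*(7*(-6)) = (-166 + 7*10)*(-42) = (-166 + 70)*(-42) = -96*(-42) = 4032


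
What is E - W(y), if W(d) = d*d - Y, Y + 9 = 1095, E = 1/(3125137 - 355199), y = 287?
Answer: -225148870453/2769938 ≈ -81283.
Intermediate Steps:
E = 1/2769938 ≈ 3.6102e-7
Y = 1086 (Y = -9 + 1095 = 1086)
W(d) = -1086 + d² (W(d) = d*d - 1*1086 = d² - 1086 = -1086 + d²)
E - W(y) = 1/2769938 - (-1086 + 287²) = 1/2769938 - (-1086 + 82369) = 1/2769938 - 1*81283 = 1/2769938 - 81283 = -225148870453/2769938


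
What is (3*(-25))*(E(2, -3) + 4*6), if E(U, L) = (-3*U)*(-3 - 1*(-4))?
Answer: -1350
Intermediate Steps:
E(U, L) = -3*U (E(U, L) = (-3*U)*(-3 + 4) = -3*U*1 = -3*U)
(3*(-25))*(E(2, -3) + 4*6) = (3*(-25))*(-3*2 + 4*6) = -75*(-6 + 24) = -75*18 = -1350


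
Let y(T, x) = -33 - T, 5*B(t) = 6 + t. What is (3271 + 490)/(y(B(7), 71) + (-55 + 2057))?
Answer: 18805/9832 ≈ 1.9126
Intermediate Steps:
B(t) = 6/5 + t/5 (B(t) = (6 + t)/5 = 6/5 + t/5)
(3271 + 490)/(y(B(7), 71) + (-55 + 2057)) = (3271 + 490)/((-33 - (6/5 + (1/5)*7)) + (-55 + 2057)) = 3761/((-33 - (6/5 + 7/5)) + 2002) = 3761/((-33 - 1*13/5) + 2002) = 3761/((-33 - 13/5) + 2002) = 3761/(-178/5 + 2002) = 3761/(9832/5) = 3761*(5/9832) = 18805/9832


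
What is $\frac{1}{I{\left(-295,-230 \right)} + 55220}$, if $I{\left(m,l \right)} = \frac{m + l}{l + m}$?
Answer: $\frac{1}{55221} \approx 1.8109 \cdot 10^{-5}$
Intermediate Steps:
$I{\left(m,l \right)} = 1$ ($I{\left(m,l \right)} = \frac{l + m}{l + m} = 1$)
$\frac{1}{I{\left(-295,-230 \right)} + 55220} = \frac{1}{1 + 55220} = \frac{1}{55221}$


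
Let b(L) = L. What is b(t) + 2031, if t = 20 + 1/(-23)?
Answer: 47172/23 ≈ 2051.0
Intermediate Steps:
t = 459/23 (t = 20 - 1/23 = 459/23 ≈ 19.957)
b(t) + 2031 = 459/23 + 2031 = 47172/23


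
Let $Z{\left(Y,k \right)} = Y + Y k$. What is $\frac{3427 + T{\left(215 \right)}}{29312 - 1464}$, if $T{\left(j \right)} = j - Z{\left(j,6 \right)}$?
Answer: $\frac{2137}{27848} \approx 0.076738$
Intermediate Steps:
$T{\left(j \right)} = - 6 j$ ($T{\left(j \right)} = j - j \left(1 + 6\right) = j - j 7 = j - 7 j = - 6 j$)
$\frac{3427 + T{\left(215 \right)}}{29312 - 1464} = \frac{3427 - 1290}{29312 - 1464} = \frac{3427 - 1290}{27848} = 2137 \cdot \frac{1}{27848} = \frac{2137}{27848}$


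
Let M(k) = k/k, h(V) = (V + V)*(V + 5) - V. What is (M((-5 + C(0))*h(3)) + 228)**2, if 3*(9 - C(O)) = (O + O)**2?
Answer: 52441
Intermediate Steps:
h(V) = -V + 2*V*(5 + V) (h(V) = (2*V)*(5 + V) - V = 2*V*(5 + V) - V = -V + 2*V*(5 + V))
C(O) = 9 - 4*O**2/3 (C(O) = 9 - (O + O)**2/3 = 9 - 4*O**2/3)
M(k) = 1
(M((-5 + C(0))*h(3)) + 228)**2 = (1 + 228)**2 = 229**2 = 52441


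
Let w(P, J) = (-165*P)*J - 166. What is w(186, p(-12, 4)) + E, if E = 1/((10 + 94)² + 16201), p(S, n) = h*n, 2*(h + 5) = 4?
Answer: 9945335939/27017 ≈ 3.6811e+5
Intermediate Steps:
h = -3 (h = -5 + (½)*4 = -5 + 2 = -3)
p(S, n) = -3*n
w(P, J) = -166 - 165*J*P (w(P, J) = -165*J*P - 166 = -166 - 165*J*P)
E = 1/27017 (E = 1/(104² + 16201) = 1/(10816 + 16201) = 1/27017 ≈ 3.7014e-5)
w(186, p(-12, 4)) + E = (-166 - 165*(-3*4)*186) + 1/27017 = (-166 - 165*(-12)*186) + 1/27017 = (-166 + 368280) + 1/27017 = 368114 + 1/27017 = 9945335939/27017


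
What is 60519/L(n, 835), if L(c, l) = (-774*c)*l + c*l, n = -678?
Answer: 20173/145872830 ≈ 0.00013829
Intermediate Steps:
L(c, l) = -773*c*l (L(c, l) = -774*c*l + c*l = -773*c*l)
60519/L(n, 835) = 60519/((-773*(-678)*835)) = 60519/437618490 = 60519*(1/437618490) = 20173/145872830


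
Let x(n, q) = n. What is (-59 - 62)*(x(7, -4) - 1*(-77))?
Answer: -10164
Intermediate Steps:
(-59 - 62)*(x(7, -4) - 1*(-77)) = (-59 - 62)*(7 - 1*(-77)) = -121*(7 + 77) = -121*84 = -10164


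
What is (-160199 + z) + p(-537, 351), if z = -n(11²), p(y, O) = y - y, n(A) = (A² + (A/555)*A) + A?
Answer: -97117996/555 ≈ -1.7499e+5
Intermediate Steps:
n(A) = A + 556*A²/555 (n(A) = (A² + (A*(1/555))*A) + A = (A² + (A/555)*A) + A = (A² + A²/555) + A = 556*A²/555 + A = A + 556*A²/555)
p(y, O) = 0
z = -8207551/555 (z = -11²*(555 + 556*11²)/555 = -121*(555 + 556*121)/555 = -121*(555 + 67276)/555 = -121*67831/555 = -1*8207551/555 = -8207551/555 ≈ -14788.)
(-160199 + z) + p(-537, 351) = (-160199 - 8207551/555) + 0 = -97117996/555 + 0 = -97117996/555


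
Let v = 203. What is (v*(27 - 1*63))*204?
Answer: -1490832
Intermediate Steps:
(v*(27 - 1*63))*204 = (203*(27 - 1*63))*204 = (203*(27 - 63))*204 = (203*(-36))*204 = -7308*204 = -1490832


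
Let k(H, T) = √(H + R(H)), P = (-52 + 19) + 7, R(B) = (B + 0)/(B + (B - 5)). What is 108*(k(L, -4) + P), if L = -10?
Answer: -2808 + 432*I*√15/5 ≈ -2808.0 + 334.63*I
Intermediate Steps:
R(B) = B/(-5 + 2*B) (R(B) = B/(B + (-5 + B)) = B/(-5 + 2*B))
P = -26 (P = -33 + 7 = -26)
k(H, T) = √(H + H/(-5 + 2*H))
108*(k(L, -4) + P) = 108*(√(-10*(-4 + 2*(-10))/(-5 + 2*(-10))) - 26) = 108*(√(-10*(-4 - 20)/(-5 - 20)) - 26) = 108*(√(-10*(-24)/(-25)) - 26) = 108*(√(-10*(-1/25)*(-24)) - 26) = 108*(√(-48/5) - 26) = 108*(4*I*√15/5 - 26) = 108*(-26 + 4*I*√15/5) = -2808 + 432*I*√15/5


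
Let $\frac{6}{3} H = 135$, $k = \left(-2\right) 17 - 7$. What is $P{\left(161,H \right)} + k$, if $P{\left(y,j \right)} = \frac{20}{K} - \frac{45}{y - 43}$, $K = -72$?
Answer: $- \frac{22121}{531} \approx -41.659$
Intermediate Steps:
$k = -41$ ($k = -34 - 7 = -41$)
$H = \frac{135}{2}$ ($H = \frac{1}{2} \cdot 135 = \frac{135}{2} \approx 67.5$)
$P{\left(y,j \right)} = - \frac{5}{18} - \frac{45}{-43 + y}$ ($P{\left(y,j \right)} = \frac{20}{-72} - \frac{45}{y - 43} = 20 \left(- \frac{1}{72}\right) - \frac{45}{-43 + y} = - \frac{5}{18} - \frac{45}{-43 + y}$)
$P{\left(161,H \right)} + k = \frac{5 \left(-119 - 161\right)}{18 \left(-43 + 161\right)} - 41 = \frac{5 \left(-119 - 161\right)}{18 \cdot 118} - 41 = \frac{5}{18} \cdot \frac{1}{118} \left(-280\right) - 41 = - \frac{350}{531} - 41 = - \frac{22121}{531}$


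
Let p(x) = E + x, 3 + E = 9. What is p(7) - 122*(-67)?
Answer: 8187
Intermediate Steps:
E = 6 (E = -3 + 9 = 6)
p(x) = 6 + x
p(7) - 122*(-67) = (6 + 7) - 122*(-67) = 13 + 8174 = 8187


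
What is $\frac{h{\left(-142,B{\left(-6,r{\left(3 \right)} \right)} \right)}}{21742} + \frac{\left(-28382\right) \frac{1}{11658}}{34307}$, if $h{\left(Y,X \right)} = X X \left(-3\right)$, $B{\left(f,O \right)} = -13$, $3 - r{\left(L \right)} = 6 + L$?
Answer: $- \frac{14528017249}{621123912318} \approx -0.02339$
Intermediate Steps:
$r{\left(L \right)} = -3 - L$ ($r{\left(L \right)} = 3 - \left(6 + L\right) = -3 - L$)
$h{\left(Y,X \right)} = - 3 X^{2}$ ($h{\left(Y,X \right)} = X^{2} \left(-3\right) = - 3 X^{2}$)
$\frac{h{\left(-142,B{\left(-6,r{\left(3 \right)} \right)} \right)}}{21742} + \frac{\left(-28382\right) \frac{1}{11658}}{34307} = \frac{\left(-3\right) \left(-13\right)^{2}}{21742} + \frac{\left(-28382\right) \frac{1}{11658}}{34307} = \left(-3\right) 169 \cdot \frac{1}{21742} + \left(-28382\right) \frac{1}{11658} \cdot \frac{1}{34307} = \left(-507\right) \frac{1}{21742} - \frac{14191}{199975503} = - \frac{507}{21742} - \frac{14191}{199975503} = - \frac{14528017249}{621123912318}$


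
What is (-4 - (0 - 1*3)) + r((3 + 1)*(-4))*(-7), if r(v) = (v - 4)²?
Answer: -2801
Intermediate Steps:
r(v) = (-4 + v)²
(-4 - (0 - 1*3)) + r((3 + 1)*(-4))*(-7) = (-4 - (0 - 1*3)) + (-4 + (3 + 1)*(-4))²*(-7) = (-4 - (0 - 3)) + (-4 + 4*(-4))²*(-7) = (-4 - 1*(-3)) + (-4 - 16)²*(-7) = (-4 + 3) + (-20)²*(-7) = -1 + 400*(-7) = -1 - 2800 = -2801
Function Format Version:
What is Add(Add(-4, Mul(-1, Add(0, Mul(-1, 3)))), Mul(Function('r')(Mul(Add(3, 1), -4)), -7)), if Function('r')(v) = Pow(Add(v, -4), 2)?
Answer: -2801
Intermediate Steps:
Function('r')(v) = Pow(Add(-4, v), 2)
Add(Add(-4, Mul(-1, Add(0, Mul(-1, 3)))), Mul(Function('r')(Mul(Add(3, 1), -4)), -7)) = Add(Add(-4, Mul(-1, Add(0, Mul(-1, 3)))), Mul(Pow(Add(-4, Mul(Add(3, 1), -4)), 2), -7)) = Add(Add(-4, Mul(-1, Add(0, -3))), Mul(Pow(Add(-4, Mul(4, -4)), 2), -7)) = Add(Add(-4, Mul(-1, -3)), Mul(Pow(Add(-4, -16), 2), -7)) = Add(Add(-4, 3), Mul(Pow(-20, 2), -7)) = Add(-1, Mul(400, -7)) = Add(-1, -2800) = -2801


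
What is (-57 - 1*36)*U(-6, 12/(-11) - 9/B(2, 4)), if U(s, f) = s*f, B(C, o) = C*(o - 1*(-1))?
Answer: -61101/55 ≈ -1110.9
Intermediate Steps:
B(C, o) = C*(1 + o) (B(C, o) = C*(o + 1) = C*(1 + o))
U(s, f) = f*s
(-57 - 1*36)*U(-6, 12/(-11) - 9/B(2, 4)) = (-57 - 1*36)*((12/(-11) - 9*1/(2*(1 + 4)))*(-6)) = (-57 - 36)*((12*(-1/11) - 9/(2*5))*(-6)) = -93*(-12/11 - 9/10)*(-6) = -(-20367)*(-6)/110 = -93*657/55 = -61101/55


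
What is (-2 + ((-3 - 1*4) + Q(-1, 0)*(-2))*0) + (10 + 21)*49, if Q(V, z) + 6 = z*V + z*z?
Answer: 1517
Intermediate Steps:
Q(V, z) = -6 + z² + V*z (Q(V, z) = -6 + (z*V + z*z) = -6 + (V*z + z²) = -6 + (z² + V*z) = -6 + z² + V*z)
(-2 + ((-3 - 1*4) + Q(-1, 0)*(-2))*0) + (10 + 21)*49 = (-2 + ((-3 - 1*4) + (-6 + 0² - 1*0)*(-2))*0) + (10 + 21)*49 = (-2 + ((-3 - 4) + (-6 + 0 + 0)*(-2))*0) + 31*49 = (-2 + (-7 - 6*(-2))*0) + 1519 = (-2 + (-7 + 12)*0) + 1519 = (-2 + 5*0) + 1519 = (-2 + 0) + 1519 = -2 + 1519 = 1517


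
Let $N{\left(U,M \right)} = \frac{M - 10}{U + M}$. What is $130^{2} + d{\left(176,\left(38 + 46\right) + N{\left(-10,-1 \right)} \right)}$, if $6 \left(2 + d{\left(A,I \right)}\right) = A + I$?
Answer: $\frac{33883}{2} \approx 16942.0$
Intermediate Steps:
$N{\left(U,M \right)} = \frac{-10 + M}{M + U}$ ($N{\left(U,M \right)} = \frac{M - 10}{M + U} = \frac{-10 + M}{M + U}$)
$d{\left(A,I \right)} = -2 + \frac{A}{6} + \frac{I}{6}$ ($d{\left(A,I \right)} = -2 + \frac{A + I}{6} = -2 + \left(\frac{A}{6} + \frac{I}{6}\right) = -2 + \frac{A}{6} + \frac{I}{6}$)
$130^{2} + d{\left(176,\left(38 + 46\right) + N{\left(-10,-1 \right)} \right)} = 130^{2} + \left(-2 + \frac{1}{6} \cdot 176 + \frac{\left(38 + 46\right) + \frac{-10 - 1}{-1 - 10}}{6}\right) = 16900 + \left(-2 + \frac{88}{3} + \frac{84 + \frac{1}{-11} \left(-11\right)}{6}\right) = 16900 + \left(-2 + \frac{88}{3} + \frac{84 - -1}{6}\right) = 16900 + \left(-2 + \frac{88}{3} + \frac{84 + 1}{6}\right) = 16900 + \left(-2 + \frac{88}{3} + \frac{1}{6} \cdot 85\right) = 16900 + \left(-2 + \frac{88}{3} + \frac{85}{6}\right) = 16900 + \frac{83}{2} = \frac{33883}{2}$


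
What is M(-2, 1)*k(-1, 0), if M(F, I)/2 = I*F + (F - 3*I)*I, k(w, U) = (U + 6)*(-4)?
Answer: 336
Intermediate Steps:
k(w, U) = -24 - 4*U (k(w, U) = (6 + U)*(-4) = -24 - 4*U)
M(F, I) = 2*F*I + 2*I*(F - 3*I) (M(F, I) = 2*(I*F + (F - 3*I)*I) = 2*(F*I + I*(F - 3*I)) = 2*F*I + 2*I*(F - 3*I))
M(-2, 1)*k(-1, 0) = (2*1*(-3*1 + 2*(-2)))*(-24 - 4*0) = (2*1*(-3 - 4))*(-24 + 0) = (2*1*(-7))*(-24) = -14*(-24) = 336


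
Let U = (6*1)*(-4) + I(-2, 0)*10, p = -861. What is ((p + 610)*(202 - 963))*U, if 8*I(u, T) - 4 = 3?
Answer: -11651671/4 ≈ -2.9129e+6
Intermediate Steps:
I(u, T) = 7/8 (I(u, T) = ½ + (⅛)*3 = ½ + 3/8 = 7/8)
U = -61/4 (U = (6*1)*(-4) + (7/8)*10 = 6*(-4) + 35/4 = -24 + 35/4 = -61/4 ≈ -15.250)
((p + 610)*(202 - 963))*U = ((-861 + 610)*(202 - 963))*(-61/4) = -251*(-761)*(-61/4) = 191011*(-61/4) = -11651671/4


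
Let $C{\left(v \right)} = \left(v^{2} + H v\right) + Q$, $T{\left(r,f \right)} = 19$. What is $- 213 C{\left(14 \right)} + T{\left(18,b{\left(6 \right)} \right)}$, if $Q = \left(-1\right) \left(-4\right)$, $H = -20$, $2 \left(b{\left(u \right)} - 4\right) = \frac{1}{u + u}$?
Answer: $17059$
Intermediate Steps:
$b{\left(u \right)} = 4 + \frac{1}{4 u}$ ($b{\left(u \right)} = 4 + \frac{1}{2 \left(u + u\right)} = 4 + \frac{1}{2 \cdot 2 u} = 4 + \frac{\frac{1}{2} \frac{1}{u}}{2} = 4 + \frac{1}{4 u}$)
$Q = 4$
$C{\left(v \right)} = 4 + v^{2} - 20 v$ ($C{\left(v \right)} = \left(v^{2} - 20 v\right) + 4 = 4 + v^{2} - 20 v$)
$- 213 C{\left(14 \right)} + T{\left(18,b{\left(6 \right)} \right)} = - 213 \left(4 + 14^{2} - 280\right) + 19 = - 213 \left(4 + 196 - 280\right) + 19 = \left(-213\right) \left(-80\right) + 19 = 17040 + 19 = 17059$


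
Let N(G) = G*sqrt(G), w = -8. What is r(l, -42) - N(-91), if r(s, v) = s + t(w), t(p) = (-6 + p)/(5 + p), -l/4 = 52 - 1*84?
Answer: 398/3 + 91*I*sqrt(91) ≈ 132.67 + 868.08*I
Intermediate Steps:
l = 128 (l = -4*(52 - 1*84) = -4*(52 - 84) = -4*(-32) = 128)
t(p) = (-6 + p)/(5 + p)
N(G) = G**(3/2)
r(s, v) = 14/3 + s (r(s, v) = s + (-6 - 8)/(5 - 8) = s - 14/(-3) = s - 1/3*(-14) = s + 14/3 = 14/3 + s)
r(l, -42) - N(-91) = (14/3 + 128) - (-91)**(3/2) = 398/3 - (-91)*I*sqrt(91) = 398/3 + 91*I*sqrt(91)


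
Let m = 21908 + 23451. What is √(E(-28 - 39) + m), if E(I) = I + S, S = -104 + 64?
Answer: 6*√1257 ≈ 212.73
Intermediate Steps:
S = -40
E(I) = -40 + I (E(I) = I - 40 = -40 + I)
m = 45359
√(E(-28 - 39) + m) = √((-40 + (-28 - 39)) + 45359) = √((-40 - 67) + 45359) = √(-107 + 45359) = √45252 = 6*√1257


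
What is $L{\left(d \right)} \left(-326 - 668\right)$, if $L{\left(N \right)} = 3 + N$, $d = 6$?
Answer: $-8946$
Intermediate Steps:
$L{\left(d \right)} \left(-326 - 668\right) = \left(3 + 6\right) \left(-326 - 668\right) = 9 \left(-994\right) = -8946$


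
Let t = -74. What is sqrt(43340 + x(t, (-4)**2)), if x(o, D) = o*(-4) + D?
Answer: 2*sqrt(10913) ≈ 208.93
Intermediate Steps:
x(o, D) = D - 4*o (x(o, D) = -4*o + D = D - 4*o)
sqrt(43340 + x(t, (-4)**2)) = sqrt(43340 + ((-4)**2 - 4*(-74))) = sqrt(43340 + (16 + 296)) = sqrt(43340 + 312) = sqrt(43652) = 2*sqrt(10913)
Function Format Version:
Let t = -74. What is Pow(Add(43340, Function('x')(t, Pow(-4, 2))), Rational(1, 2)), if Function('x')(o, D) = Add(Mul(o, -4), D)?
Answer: Mul(2, Pow(10913, Rational(1, 2))) ≈ 208.93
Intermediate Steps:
Function('x')(o, D) = Add(D, Mul(-4, o)) (Function('x')(o, D) = Add(Mul(-4, o), D) = Add(D, Mul(-4, o)))
Pow(Add(43340, Function('x')(t, Pow(-4, 2))), Rational(1, 2)) = Pow(Add(43340, Add(Pow(-4, 2), Mul(-4, -74))), Rational(1, 2)) = Pow(Add(43340, Add(16, 296)), Rational(1, 2)) = Pow(Add(43340, 312), Rational(1, 2)) = Pow(43652, Rational(1, 2)) = Mul(2, Pow(10913, Rational(1, 2)))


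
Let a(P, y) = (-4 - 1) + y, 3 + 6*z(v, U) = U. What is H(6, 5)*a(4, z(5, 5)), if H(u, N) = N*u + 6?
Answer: -168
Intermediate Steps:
H(u, N) = 6 + N*u
z(v, U) = -1/2 + U/6
a(P, y) = -5 + y
H(6, 5)*a(4, z(5, 5)) = (6 + 5*6)*(-5 + (-1/2 + (1/6)*5)) = (6 + 30)*(-5 + (-1/2 + 5/6)) = 36*(-5 + 1/3) = 36*(-14/3) = -168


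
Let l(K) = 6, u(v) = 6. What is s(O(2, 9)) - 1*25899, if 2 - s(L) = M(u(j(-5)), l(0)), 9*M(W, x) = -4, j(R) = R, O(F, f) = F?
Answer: -233069/9 ≈ -25897.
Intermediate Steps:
M(W, x) = -4/9 (M(W, x) = (1/9)*(-4) = -4/9)
s(L) = 22/9 (s(L) = 2 - 1*(-4/9) = 2 + 4/9 = 22/9)
s(O(2, 9)) - 1*25899 = 22/9 - 1*25899 = 22/9 - 25899 = -233069/9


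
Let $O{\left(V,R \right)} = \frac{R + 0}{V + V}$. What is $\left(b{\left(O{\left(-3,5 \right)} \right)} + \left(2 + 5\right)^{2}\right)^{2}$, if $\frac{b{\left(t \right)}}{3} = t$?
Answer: $\frac{8649}{4} \approx 2162.3$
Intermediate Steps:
$O{\left(V,R \right)} = \frac{R}{2 V}$
$b{\left(t \right)} = 3 t$
$\left(b{\left(O{\left(-3,5 \right)} \right)} + \left(2 + 5\right)^{2}\right)^{2} = \left(3 \cdot \frac{1}{2} \cdot 5 \frac{1}{-3} + \left(2 + 5\right)^{2}\right)^{2} = \left(3 \cdot \frac{1}{2} \cdot 5 \left(- \frac{1}{3}\right) + 7^{2}\right)^{2} = \left(3 \left(- \frac{5}{6}\right) + 49\right)^{2} = \left(- \frac{5}{2} + 49\right)^{2} = \left(\frac{93}{2}\right)^{2} = \frac{8649}{4}$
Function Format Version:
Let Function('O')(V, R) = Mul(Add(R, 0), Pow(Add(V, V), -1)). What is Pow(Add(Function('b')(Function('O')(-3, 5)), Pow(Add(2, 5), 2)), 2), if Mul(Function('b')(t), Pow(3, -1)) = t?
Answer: Rational(8649, 4) ≈ 2162.3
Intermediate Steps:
Function('O')(V, R) = Mul(Rational(1, 2), R, Pow(V, -1)) (Function('O')(V, R) = Mul(R, Pow(Mul(2, V), -1)) = Mul(R, Mul(Rational(1, 2), Pow(V, -1))) = Mul(Rational(1, 2), R, Pow(V, -1)))
Function('b')(t) = Mul(3, t)
Pow(Add(Function('b')(Function('O')(-3, 5)), Pow(Add(2, 5), 2)), 2) = Pow(Add(Mul(3, Mul(Rational(1, 2), 5, Pow(-3, -1))), Pow(Add(2, 5), 2)), 2) = Pow(Add(Mul(3, Mul(Rational(1, 2), 5, Rational(-1, 3))), Pow(7, 2)), 2) = Pow(Add(Mul(3, Rational(-5, 6)), 49), 2) = Pow(Add(Rational(-5, 2), 49), 2) = Pow(Rational(93, 2), 2) = Rational(8649, 4)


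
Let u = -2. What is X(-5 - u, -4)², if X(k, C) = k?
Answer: 9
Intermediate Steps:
X(-5 - u, -4)² = (-5 - 1*(-2))² = (-5 + 2)² = (-3)² = 9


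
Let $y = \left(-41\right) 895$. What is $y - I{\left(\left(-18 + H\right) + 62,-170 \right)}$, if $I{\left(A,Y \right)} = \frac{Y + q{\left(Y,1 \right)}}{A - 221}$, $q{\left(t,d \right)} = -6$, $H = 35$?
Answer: $- \frac{2605433}{71} \approx -36696.0$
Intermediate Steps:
$I{\left(A,Y \right)} = \frac{-6 + Y}{-221 + A}$ ($I{\left(A,Y \right)} = \frac{Y - 6}{A - 221} = \frac{-6 + Y}{-221 + A}$)
$y = -36695$
$y - I{\left(\left(-18 + H\right) + 62,-170 \right)} = -36695 - \frac{-6 - 170}{-221 + \left(\left(-18 + 35\right) + 62\right)} = -36695 - \frac{1}{-221 + \left(17 + 62\right)} \left(-176\right) = -36695 - \frac{1}{-221 + 79} \left(-176\right) = -36695 - \frac{1}{-142} \left(-176\right) = -36695 - \left(- \frac{1}{142}\right) \left(-176\right) = -36695 - \frac{88}{71} = - \frac{2605433}{71}$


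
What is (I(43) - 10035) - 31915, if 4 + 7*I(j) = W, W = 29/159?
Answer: -46690957/1113 ≈ -41951.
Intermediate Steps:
W = 29/159 (W = 29*(1/159) = 29/159 ≈ 0.18239)
I(j) = -607/1113 (I(j) = -4/7 + (⅐)*(29/159) = -4/7 + 29/1113 = -607/1113)
(I(43) - 10035) - 31915 = (-607/1113 - 10035) - 31915 = -11169562/1113 - 31915 = -46690957/1113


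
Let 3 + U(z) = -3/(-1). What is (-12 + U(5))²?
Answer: 144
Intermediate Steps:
U(z) = 0 (U(z) = -3 - 3/(-1) = -3 - 3*(-1) = -3 + 3 = 0)
(-12 + U(5))² = (-12 + 0)² = (-12)² = 144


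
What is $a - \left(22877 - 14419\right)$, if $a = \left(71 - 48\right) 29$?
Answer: $-7791$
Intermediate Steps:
$a = 667$ ($a = 23 \cdot 29 = 667$)
$a - \left(22877 - 14419\right) = 667 - \left(22877 - 14419\right) = 667 - 8458 = -7791$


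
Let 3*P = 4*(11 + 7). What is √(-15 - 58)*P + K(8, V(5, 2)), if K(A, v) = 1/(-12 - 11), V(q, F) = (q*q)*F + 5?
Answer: -1/23 + 24*I*√73 ≈ -0.043478 + 205.06*I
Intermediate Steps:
V(q, F) = 5 + F*q² (V(q, F) = q²*F + 5 = F*q² + 5 = 5 + F*q²)
K(A, v) = -1/23 (K(A, v) = 1/(-23) = -1/23)
P = 24 (P = (4*(11 + 7))/3 = (4*18)/3 = (⅓)*72 = 24)
√(-15 - 58)*P + K(8, V(5, 2)) = √(-15 - 58)*24 - 1/23 = √(-73)*24 - 1/23 = (I*√73)*24 - 1/23 = 24*I*√73 - 1/23 = -1/23 + 24*I*√73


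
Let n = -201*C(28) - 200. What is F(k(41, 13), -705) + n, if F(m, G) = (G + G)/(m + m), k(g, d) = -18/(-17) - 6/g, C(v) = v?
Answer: -1399331/212 ≈ -6600.6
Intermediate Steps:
k(g, d) = 18/17 - 6/g (k(g, d) = -18*(-1/17) - 6/g = 18/17 - 6/g)
F(m, G) = G/m (F(m, G) = (2*G)/((2*m)) = (2*G)*(1/(2*m)) = G/m)
n = -5828 (n = -201*28 - 200 = -5628 - 200 = -5828)
F(k(41, 13), -705) + n = -705/(18/17 - 6/41) - 5828 = -705/636/697 - 5828 = -705*697/636 - 5828 = -163795/212 - 5828 = -1399331/212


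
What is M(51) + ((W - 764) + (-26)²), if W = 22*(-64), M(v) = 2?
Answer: -1494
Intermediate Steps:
W = -1408
M(51) + ((W - 764) + (-26)²) = 2 + ((-1408 - 764) + (-26)²) = 2 + (-2172 + 676) = 2 - 1496 = -1494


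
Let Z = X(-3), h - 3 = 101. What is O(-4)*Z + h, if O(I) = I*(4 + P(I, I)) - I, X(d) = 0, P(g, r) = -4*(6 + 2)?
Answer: 104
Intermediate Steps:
h = 104 (h = 3 + 101 = 104)
P(g, r) = -32 (P(g, r) = -4*8 = -32)
Z = 0
O(I) = -29*I (O(I) = I*(4 - 32) - I = I*(-28) - I = -28*I - I = -29*I)
O(-4)*Z + h = -29*(-4)*0 + 104 = 116*0 + 104 = 0 + 104 = 104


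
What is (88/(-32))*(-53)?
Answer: 583/4 ≈ 145.75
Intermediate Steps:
(88/(-32))*(-53) = -1/32*88*(-53) = -11/4*(-53) = 583/4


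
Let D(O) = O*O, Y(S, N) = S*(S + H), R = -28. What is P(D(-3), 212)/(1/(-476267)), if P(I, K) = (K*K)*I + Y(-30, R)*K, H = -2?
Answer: -289577956272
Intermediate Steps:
Y(S, N) = S*(-2 + S) (Y(S, N) = S*(S - 2) = S*(-2 + S))
D(O) = O**2
P(I, K) = 960*K + I*K**2 (P(I, K) = (K*K)*I + (-30*(-2 - 30))*K = K**2*I + (-30*(-32))*K = I*K**2 + 960*K = 960*K + I*K**2)
P(D(-3), 212)/(1/(-476267)) = (212*(960 + (-3)**2*212))/(1/(-476267)) = (212*(960 + 9*212))/(-1/476267) = (212*(960 + 1908))*(-476267) = (212*2868)*(-476267) = 608016*(-476267) = -289577956272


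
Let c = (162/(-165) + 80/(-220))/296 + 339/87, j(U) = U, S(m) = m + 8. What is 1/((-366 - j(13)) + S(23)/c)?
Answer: -801/297199 ≈ -0.0026952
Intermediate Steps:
S(m) = 8 + m
c = 24831/6380 (c = (162*(-1/165) + 80*(-1/220))*(1/296) + 339*(1/87) = (-54/55 - 4/11)*(1/296) + 113/29 = -74/55*1/296 + 113/29 = -1/220 + 113/29 = 24831/6380 ≈ 3.8920)
1/((-366 - j(13)) + S(23)/c) = 1/((-366 - 1*13) + (8 + 23)/(24831/6380)) = 1/((-366 - 13) + 31*(6380/24831)) = 1/(-379 + 6380/801) = 1/(-297199/801) = -801/297199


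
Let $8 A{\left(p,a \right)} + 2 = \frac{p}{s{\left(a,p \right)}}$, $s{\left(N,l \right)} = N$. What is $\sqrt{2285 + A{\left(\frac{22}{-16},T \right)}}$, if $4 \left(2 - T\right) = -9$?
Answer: $\frac{3 \sqrt{1173833}}{68} \approx 47.799$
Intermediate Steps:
$T = \frac{17}{4}$ ($T = 2 - - \frac{9}{4} = 2 + \frac{9}{4} = \frac{17}{4} \approx 4.25$)
$A{\left(p,a \right)} = - \frac{1}{4} + \frac{p}{8 a}$ ($A{\left(p,a \right)} = - \frac{1}{4} + \frac{p \frac{1}{a}}{8} = - \frac{1}{4} + \frac{p}{8 a}$)
$\sqrt{2285 + A{\left(\frac{22}{-16},T \right)}} = \sqrt{2285 + \frac{\frac{22}{-16} - \frac{17}{2}}{8 \cdot \frac{17}{4}}} = \sqrt{2285 + \frac{1}{8} \cdot \frac{4}{17} \left(22 \left(- \frac{1}{16}\right) - \frac{17}{2}\right)} = \sqrt{2285 + \frac{1}{8} \cdot \frac{4}{17} \left(- \frac{11}{8} - \frac{17}{2}\right)} = \sqrt{2285 + \frac{1}{8} \cdot \frac{4}{17} \left(- \frac{79}{8}\right)} = \sqrt{2285 - \frac{79}{272}} = \sqrt{\frac{621441}{272}} = \frac{3 \sqrt{1173833}}{68}$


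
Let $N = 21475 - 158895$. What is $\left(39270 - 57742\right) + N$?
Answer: $-155892$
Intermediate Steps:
$N = -137420$ ($N = 21475 - 158895 = -137420$)
$\left(39270 - 57742\right) + N = \left(39270 - 57742\right) - 137420 = -18472 - 137420 = -155892$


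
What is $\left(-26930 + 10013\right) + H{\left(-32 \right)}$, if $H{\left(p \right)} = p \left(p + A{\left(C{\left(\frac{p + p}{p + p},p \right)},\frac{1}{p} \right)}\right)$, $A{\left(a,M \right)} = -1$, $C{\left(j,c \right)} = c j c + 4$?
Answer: $-15861$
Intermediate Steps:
$C{\left(j,c \right)} = 4 + j c^{2}$ ($C{\left(j,c \right)} = j c^{2} + 4 = 4 + j c^{2}$)
$H{\left(p \right)} = p \left(-1 + p\right)$ ($H{\left(p \right)} = p \left(p - 1\right) = p \left(-1 + p\right)$)
$\left(-26930 + 10013\right) + H{\left(-32 \right)} = \left(-26930 + 10013\right) - 32 \left(-1 - 32\right) = -16917 - -1056 = -16917 + 1056 = -15861$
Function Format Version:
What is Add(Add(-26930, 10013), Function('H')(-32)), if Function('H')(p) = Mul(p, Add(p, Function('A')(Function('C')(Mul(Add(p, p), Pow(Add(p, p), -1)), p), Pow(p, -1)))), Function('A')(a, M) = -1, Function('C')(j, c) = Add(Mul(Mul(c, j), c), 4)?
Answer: -15861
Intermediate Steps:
Function('C')(j, c) = Add(4, Mul(j, Pow(c, 2))) (Function('C')(j, c) = Add(Mul(j, Pow(c, 2)), 4) = Add(4, Mul(j, Pow(c, 2))))
Function('H')(p) = Mul(p, Add(-1, p)) (Function('H')(p) = Mul(p, Add(p, -1)) = Mul(p, Add(-1, p)))
Add(Add(-26930, 10013), Function('H')(-32)) = Add(Add(-26930, 10013), Mul(-32, Add(-1, -32))) = Add(-16917, Mul(-32, -33)) = Add(-16917, 1056) = -15861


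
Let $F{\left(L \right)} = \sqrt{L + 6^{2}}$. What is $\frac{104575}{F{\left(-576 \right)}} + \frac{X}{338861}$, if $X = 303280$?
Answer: $\frac{17840}{19933} - \frac{20915 i \sqrt{15}}{18} \approx 0.895 - 4500.2 i$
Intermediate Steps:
$F{\left(L \right)} = \sqrt{36 + L}$ ($F{\left(L \right)} = \sqrt{L + 36} = \sqrt{36 + L}$)
$\frac{104575}{F{\left(-576 \right)}} + \frac{X}{338861} = \frac{104575}{\sqrt{36 - 576}} + \frac{303280}{338861} = \frac{104575}{\sqrt{-540}} + 303280 \cdot \frac{1}{338861} = \frac{104575}{6 i \sqrt{15}} + \frac{17840}{19933} = 104575 \left(- \frac{i \sqrt{15}}{90}\right) + \frac{17840}{19933} = - \frac{20915 i \sqrt{15}}{18} + \frac{17840}{19933} = \frac{17840}{19933} - \frac{20915 i \sqrt{15}}{18}$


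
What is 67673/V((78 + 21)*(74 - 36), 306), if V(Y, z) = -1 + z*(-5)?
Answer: -67673/1531 ≈ -44.202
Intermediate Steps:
V(Y, z) = -1 - 5*z
67673/V((78 + 21)*(74 - 36), 306) = 67673/(-1 - 5*306) = 67673/(-1 - 1530) = 67673/(-1531) = 67673*(-1/1531) = -67673/1531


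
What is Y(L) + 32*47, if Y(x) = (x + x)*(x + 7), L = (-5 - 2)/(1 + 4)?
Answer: 37208/25 ≈ 1488.3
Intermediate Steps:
L = -7/5 ≈ -1.4000
Y(x) = 2*x*(7 + x) (Y(x) = (2*x)*(7 + x) = 2*x*(7 + x))
Y(L) + 32*47 = 2*(-7/5)*(7 - 7/5) + 32*47 = 2*(-7/5)*(28/5) + 1504 = -392/25 + 1504 = 37208/25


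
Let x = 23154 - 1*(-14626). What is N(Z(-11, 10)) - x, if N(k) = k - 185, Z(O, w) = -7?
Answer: -37972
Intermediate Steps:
N(k) = -185 + k
x = 37780 (x = 23154 + 14626 = 37780)
N(Z(-11, 10)) - x = (-185 - 7) - 1*37780 = -192 - 37780 = -37972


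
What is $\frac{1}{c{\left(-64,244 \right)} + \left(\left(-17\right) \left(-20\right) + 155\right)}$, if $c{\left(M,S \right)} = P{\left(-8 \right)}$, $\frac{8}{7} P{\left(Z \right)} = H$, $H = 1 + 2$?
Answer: $\frac{8}{3981} \approx 0.0020095$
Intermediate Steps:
$H = 3$
$P{\left(Z \right)} = \frac{21}{8}$ ($P{\left(Z \right)} = \frac{7}{8} \cdot 3 = \frac{21}{8}$)
$c{\left(M,S \right)} = \frac{21}{8}$
$\frac{1}{c{\left(-64,244 \right)} + \left(\left(-17\right) \left(-20\right) + 155\right)} = \frac{1}{\frac{21}{8} + \left(\left(-17\right) \left(-20\right) + 155\right)} = \frac{1}{\frac{21}{8} + \left(340 + 155\right)} = \frac{1}{\frac{21}{8} + 495} = \frac{1}{\frac{3981}{8}} = \frac{8}{3981}$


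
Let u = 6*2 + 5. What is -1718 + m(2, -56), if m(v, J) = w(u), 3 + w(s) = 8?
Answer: -1713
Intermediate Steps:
u = 17 (u = 12 + 5 = 17)
w(s) = 5 (w(s) = -3 + 8 = 5)
m(v, J) = 5
-1718 + m(2, -56) = -1718 + 5 = -1713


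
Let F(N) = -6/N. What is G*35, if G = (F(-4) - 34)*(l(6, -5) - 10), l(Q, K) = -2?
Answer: 13650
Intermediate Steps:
G = 390 (G = (-6/(-4) - 34)*(-2 - 10) = (-6*(-1/4) - 34)*(-12) = (3/2 - 34)*(-12) = -65/2*(-12) = 390)
G*35 = 390*35 = 13650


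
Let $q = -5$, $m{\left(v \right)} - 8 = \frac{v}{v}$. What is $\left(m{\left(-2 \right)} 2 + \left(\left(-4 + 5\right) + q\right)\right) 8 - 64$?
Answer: $48$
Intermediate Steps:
$m{\left(v \right)} = 9$ ($m{\left(v \right)} = 8 + \frac{v}{v} = 8 + 1 = 9$)
$\left(m{\left(-2 \right)} 2 + \left(\left(-4 + 5\right) + q\right)\right) 8 - 64 = \left(9 \cdot 2 + \left(\left(-4 + 5\right) - 5\right)\right) 8 - 64 = \left(18 + \left(1 - 5\right)\right) 8 - 64 = \left(18 - 4\right) 8 - 64 = 14 \cdot 8 - 64 = 112 - 64 = 48$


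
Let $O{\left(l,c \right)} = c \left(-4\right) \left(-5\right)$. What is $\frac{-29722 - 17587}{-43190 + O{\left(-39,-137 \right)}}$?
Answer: $\frac{47309}{45930} \approx 1.03$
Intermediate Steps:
$O{\left(l,c \right)} = 20 c$ ($O{\left(l,c \right)} = - 4 c \left(-5\right) = 20 c$)
$\frac{-29722 - 17587}{-43190 + O{\left(-39,-137 \right)}} = \frac{-29722 - 17587}{-43190 + 20 \left(-137\right)} = - \frac{47309}{-43190 - 2740} = - \frac{47309}{-45930} = \left(-47309\right) \left(- \frac{1}{45930}\right) = \frac{47309}{45930}$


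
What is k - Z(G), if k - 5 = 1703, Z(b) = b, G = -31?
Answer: 1739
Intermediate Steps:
k = 1708 (k = 5 + 1703 = 1708)
k - Z(G) = 1708 - 1*(-31) = 1708 + 31 = 1739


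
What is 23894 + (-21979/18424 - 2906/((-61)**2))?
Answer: 1637934667373/68555704 ≈ 23892.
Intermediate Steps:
23894 + (-21979/18424 - 2906/((-61)**2)) = 23894 + (-21979*1/18424 - 2906/3721) = 23894 + (-21979/18424 - 2906*1/3721) = 23894 + (-21979/18424 - 2906/3721) = 23894 - 135324003/68555704 = 1637934667373/68555704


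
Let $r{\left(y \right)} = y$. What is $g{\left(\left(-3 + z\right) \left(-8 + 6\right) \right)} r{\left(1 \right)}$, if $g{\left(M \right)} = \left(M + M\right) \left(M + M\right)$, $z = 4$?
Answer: $16$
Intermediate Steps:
$g{\left(M \right)} = 4 M^{2}$ ($g{\left(M \right)} = 2 M 2 M = 4 M^{2}$)
$g{\left(\left(-3 + z\right) \left(-8 + 6\right) \right)} r{\left(1 \right)} = 4 \left(\left(-3 + 4\right) \left(-8 + 6\right)\right)^{2} \cdot 1 = 4 \left(1 \left(-2\right)\right)^{2} \cdot 1 = 4 \left(-2\right)^{2} \cdot 1 = 4 \cdot 4 \cdot 1 = 16 \cdot 1 = 16$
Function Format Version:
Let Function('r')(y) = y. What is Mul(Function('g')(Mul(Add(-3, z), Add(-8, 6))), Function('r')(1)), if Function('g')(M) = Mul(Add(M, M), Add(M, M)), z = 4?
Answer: 16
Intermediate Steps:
Function('g')(M) = Mul(4, Pow(M, 2)) (Function('g')(M) = Mul(Mul(2, M), Mul(2, M)) = Mul(4, Pow(M, 2)))
Mul(Function('g')(Mul(Add(-3, z), Add(-8, 6))), Function('r')(1)) = Mul(Mul(4, Pow(Mul(Add(-3, 4), Add(-8, 6)), 2)), 1) = Mul(Mul(4, Pow(Mul(1, -2), 2)), 1) = Mul(Mul(4, Pow(-2, 2)), 1) = Mul(Mul(4, 4), 1) = Mul(16, 1) = 16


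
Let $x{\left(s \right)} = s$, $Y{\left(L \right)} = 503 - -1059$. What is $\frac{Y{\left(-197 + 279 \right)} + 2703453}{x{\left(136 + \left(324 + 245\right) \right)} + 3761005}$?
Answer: $\frac{541003}{752342} \approx 0.71909$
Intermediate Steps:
$Y{\left(L \right)} = 1562$ ($Y{\left(L \right)} = 503 + 1059 = 1562$)
$\frac{Y{\left(-197 + 279 \right)} + 2703453}{x{\left(136 + \left(324 + 245\right) \right)} + 3761005} = \frac{1562 + 2703453}{\left(136 + \left(324 + 245\right)\right) + 3761005} = \frac{2705015}{\left(136 + 569\right) + 3761005} = \frac{2705015}{705 + 3761005} = \frac{2705015}{3761710} = 2705015 \cdot \frac{1}{3761710} = \frac{541003}{752342}$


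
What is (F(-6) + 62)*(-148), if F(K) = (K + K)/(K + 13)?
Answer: -62456/7 ≈ -8922.3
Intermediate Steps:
F(K) = 2*K/(13 + K) (F(K) = (2*K)/(13 + K) = 2*K/(13 + K))
(F(-6) + 62)*(-148) = (2*(-6)/(13 - 6) + 62)*(-148) = (2*(-6)/7 + 62)*(-148) = (2*(-6)*(⅐) + 62)*(-148) = (-12/7 + 62)*(-148) = (422/7)*(-148) = -62456/7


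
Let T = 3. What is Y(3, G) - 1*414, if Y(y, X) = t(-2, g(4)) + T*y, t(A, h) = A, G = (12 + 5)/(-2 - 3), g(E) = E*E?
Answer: -407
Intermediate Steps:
g(E) = E**2
G = -17/5 (G = 17/(-5) = 17*(-1/5) = -17/5 ≈ -3.4000)
Y(y, X) = -2 + 3*y
Y(3, G) - 1*414 = (-2 + 3*3) - 1*414 = (-2 + 9) - 414 = 7 - 414 = -407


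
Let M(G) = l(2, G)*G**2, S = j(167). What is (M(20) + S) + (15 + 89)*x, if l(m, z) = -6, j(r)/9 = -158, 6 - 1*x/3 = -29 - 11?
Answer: 10530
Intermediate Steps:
x = 138 (x = 18 - 3*(-29 - 11) = 18 - 3*(-40) = 18 + 120 = 138)
j(r) = -1422 (j(r) = 9*(-158) = -1422)
S = -1422
M(G) = -6*G**2
(M(20) + S) + (15 + 89)*x = (-6*20**2 - 1422) + (15 + 89)*138 = (-6*400 - 1422) + 104*138 = (-2400 - 1422) + 14352 = -3822 + 14352 = 10530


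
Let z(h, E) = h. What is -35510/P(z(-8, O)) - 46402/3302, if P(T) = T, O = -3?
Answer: 29220701/6604 ≈ 4424.7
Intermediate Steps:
-35510/P(z(-8, O)) - 46402/3302 = -35510/(-8) - 46402/3302 = -35510*(-⅛) - 46402*1/3302 = 17755/4 - 23201/1651 = 29220701/6604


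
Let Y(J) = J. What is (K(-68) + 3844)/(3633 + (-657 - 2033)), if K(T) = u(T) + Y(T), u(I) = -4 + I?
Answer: 3704/943 ≈ 3.9279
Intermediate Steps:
K(T) = -4 + 2*T (K(T) = (-4 + T) + T = -4 + 2*T)
(K(-68) + 3844)/(3633 + (-657 - 2033)) = ((-4 + 2*(-68)) + 3844)/(3633 + (-657 - 2033)) = ((-4 - 136) + 3844)/(3633 - 2690) = (-140 + 3844)/943 = 3704*(1/943) = 3704/943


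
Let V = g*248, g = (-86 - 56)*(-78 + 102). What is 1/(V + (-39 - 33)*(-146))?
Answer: -1/834672 ≈ -1.1981e-6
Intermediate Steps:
g = -3408 (g = -142*24 = -3408)
V = -845184 (V = -3408*248 = -845184)
1/(V + (-39 - 33)*(-146)) = 1/(-845184 + (-39 - 33)*(-146)) = 1/(-845184 - 72*(-146)) = 1/(-845184 + 10512) = 1/(-834672) = -1/834672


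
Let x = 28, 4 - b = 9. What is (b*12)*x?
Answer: -1680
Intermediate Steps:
b = -5 (b = 4 - 1*9 = 4 - 9 = -5)
(b*12)*x = -5*12*28 = -60*28 = -1680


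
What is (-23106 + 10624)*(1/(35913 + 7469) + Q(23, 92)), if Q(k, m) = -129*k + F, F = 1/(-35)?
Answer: 28115999182017/759185 ≈ 3.7034e+7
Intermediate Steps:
F = -1/35 ≈ -0.028571
Q(k, m) = -1/35 - 129*k (Q(k, m) = -129*k - 1/35 = -1/35 - 129*k)
(-23106 + 10624)*(1/(35913 + 7469) + Q(23, 92)) = (-23106 + 10624)*(1/(35913 + 7469) + (-1/35 - 129*23)) = -12482*(1/43382 + (-1/35 - 2967)) = -12482*(1/43382 - 103846/35) = -12482*(-4505047137/1518370) = 28115999182017/759185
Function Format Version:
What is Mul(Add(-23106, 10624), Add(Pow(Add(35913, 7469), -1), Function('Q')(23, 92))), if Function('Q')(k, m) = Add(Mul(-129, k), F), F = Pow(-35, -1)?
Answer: Rational(28115999182017, 759185) ≈ 3.7034e+7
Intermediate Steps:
F = Rational(-1, 35) ≈ -0.028571
Function('Q')(k, m) = Add(Rational(-1, 35), Mul(-129, k)) (Function('Q')(k, m) = Add(Mul(-129, k), Rational(-1, 35)) = Add(Rational(-1, 35), Mul(-129, k)))
Mul(Add(-23106, 10624), Add(Pow(Add(35913, 7469), -1), Function('Q')(23, 92))) = Mul(Add(-23106, 10624), Add(Pow(Add(35913, 7469), -1), Add(Rational(-1, 35), Mul(-129, 23)))) = Mul(-12482, Add(Pow(43382, -1), Add(Rational(-1, 35), -2967))) = Mul(-12482, Add(Rational(1, 43382), Rational(-103846, 35))) = Mul(-12482, Rational(-4505047137, 1518370)) = Rational(28115999182017, 759185)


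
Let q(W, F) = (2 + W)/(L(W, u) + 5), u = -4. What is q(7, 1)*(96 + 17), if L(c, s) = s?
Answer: 1017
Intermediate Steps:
q(W, F) = 2 + W (q(W, F) = (2 + W)/(-4 + 5) = (2 + W)/1 = (2 + W)*1 = 2 + W)
q(7, 1)*(96 + 17) = (2 + 7)*(96 + 17) = 9*113 = 1017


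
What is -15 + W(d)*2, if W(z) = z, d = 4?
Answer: -7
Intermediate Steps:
-15 + W(d)*2 = -15 + 4*2 = -15 + 8 = -7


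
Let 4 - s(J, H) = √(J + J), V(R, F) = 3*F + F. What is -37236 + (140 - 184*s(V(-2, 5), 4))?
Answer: -37832 + 368*√10 ≈ -36668.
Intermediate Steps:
V(R, F) = 4*F
s(J, H) = 4 - √2*√J (s(J, H) = 4 - √(J + J) = 4 - √(2*J) = 4 - √2*√J)
-37236 + (140 - 184*s(V(-2, 5), 4)) = -37236 + (140 - 184*(4 - √2*√(4*5))) = -37236 + (140 - 184*(4 - √2*√20)) = -37236 + (140 - 184*(4 - √2*2*√5)) = -37236 + (140 - 184*(4 - 2*√10)) = -37236 + (140 + (-736 + 368*√10)) = -37236 + (-596 + 368*√10) = -37832 + 368*√10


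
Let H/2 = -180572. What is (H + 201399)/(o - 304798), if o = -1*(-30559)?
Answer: 159745/274239 ≈ 0.58250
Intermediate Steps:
H = -361144 (H = 2*(-180572) = -361144)
o = 30559
(H + 201399)/(o - 304798) = (-361144 + 201399)/(30559 - 304798) = -159745/(-274239) = -159745*(-1/274239) = 159745/274239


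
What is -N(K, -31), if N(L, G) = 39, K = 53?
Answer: -39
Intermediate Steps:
-N(K, -31) = -1*39 = -39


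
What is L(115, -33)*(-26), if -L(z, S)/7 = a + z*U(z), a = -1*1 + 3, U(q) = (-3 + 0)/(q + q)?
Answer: 91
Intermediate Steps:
U(q) = -3/(2*q) (U(q) = -3*1/(2*q) = -3/(2*q))
a = 2 (a = -1 + 3 = 2)
L(z, S) = -7/2 (L(z, S) = -7*(2 + z*(-3/(2*z))) = -7*(2 - 3/2) = -7*½ = -7/2)
L(115, -33)*(-26) = -7/2*(-26) = 91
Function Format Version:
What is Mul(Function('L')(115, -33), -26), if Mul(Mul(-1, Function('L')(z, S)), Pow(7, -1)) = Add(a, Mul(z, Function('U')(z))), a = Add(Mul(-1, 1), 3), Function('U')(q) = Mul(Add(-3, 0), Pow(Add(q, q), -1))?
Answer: 91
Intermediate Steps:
Function('U')(q) = Mul(Rational(-3, 2), Pow(q, -1)) (Function('U')(q) = Mul(-3, Pow(Mul(2, q), -1)) = Mul(-3, Mul(Rational(1, 2), Pow(q, -1))) = Mul(Rational(-3, 2), Pow(q, -1)))
a = 2 (a = Add(-1, 3) = 2)
Function('L')(z, S) = Rational(-7, 2) (Function('L')(z, S) = Mul(-7, Add(2, Mul(z, Mul(Rational(-3, 2), Pow(z, -1))))) = Mul(-7, Add(2, Rational(-3, 2))) = Mul(-7, Rational(1, 2)) = Rational(-7, 2))
Mul(Function('L')(115, -33), -26) = Mul(Rational(-7, 2), -26) = 91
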